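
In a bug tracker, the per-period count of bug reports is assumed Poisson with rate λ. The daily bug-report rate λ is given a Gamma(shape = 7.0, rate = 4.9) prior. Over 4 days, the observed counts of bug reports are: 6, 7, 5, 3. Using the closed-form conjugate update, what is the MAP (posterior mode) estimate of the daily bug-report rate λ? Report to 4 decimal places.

3.0337

With a Gamma(shape α, rate β) prior, the Poisson likelihood is conjugate: the posterior is Gamma(α + ΣXᵢ, β + n).
Sum of counts S = 21 over n = 4 days.
Posterior: Gamma(α+S, β+n) = Gamma(7.0+21, 4.9+4) = Gamma(28.0, 8.9).
Mode of Gamma(α,β) for α≥1 is (α−1)/β = 27.0/8.9 = 3.0337.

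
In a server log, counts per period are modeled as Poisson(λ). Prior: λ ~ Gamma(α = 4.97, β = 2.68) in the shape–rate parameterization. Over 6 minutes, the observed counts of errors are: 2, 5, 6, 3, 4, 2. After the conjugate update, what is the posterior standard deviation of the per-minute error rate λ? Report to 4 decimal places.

0.5983

With a Gamma(shape α, rate β) prior, the Poisson likelihood is conjugate: the posterior is Gamma(α + ΣXᵢ, β + n).
Sum of counts S = 22 over n = 6 minutes.
Posterior: Gamma(α+S, β+n) = Gamma(4.97+22, 2.68+6) = Gamma(26.97, 8.68).
SD = √α/β = √26.97/8.68 = 0.5983.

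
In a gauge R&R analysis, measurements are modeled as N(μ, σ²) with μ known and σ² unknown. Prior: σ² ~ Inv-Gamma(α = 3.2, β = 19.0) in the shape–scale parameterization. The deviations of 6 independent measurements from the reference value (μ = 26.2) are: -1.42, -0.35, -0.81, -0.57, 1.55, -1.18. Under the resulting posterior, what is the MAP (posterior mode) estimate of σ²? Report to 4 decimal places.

3.1191

With known mean μ and an Inverse-Gamma(α, β) prior on σ², the Normal likelihood is conjugate: posterior is Inv-Gamma(α + n/2, β + Σ(xᵢ−μ)²/2).
Σ(xᵢ−μ)² = (-1.42)² + (-0.35)² + (-0.81)² + (-0.57)² + (1.55)² + (-1.18)² = 6.9148.
Posterior: Inv-Gamma(3.2 + 6/2, 19.0 + 6.9148/2) = Inv-Gamma(6.20, 22.45740).
Mode = β/(α+1) = 22.45740/7.20 = 3.1191.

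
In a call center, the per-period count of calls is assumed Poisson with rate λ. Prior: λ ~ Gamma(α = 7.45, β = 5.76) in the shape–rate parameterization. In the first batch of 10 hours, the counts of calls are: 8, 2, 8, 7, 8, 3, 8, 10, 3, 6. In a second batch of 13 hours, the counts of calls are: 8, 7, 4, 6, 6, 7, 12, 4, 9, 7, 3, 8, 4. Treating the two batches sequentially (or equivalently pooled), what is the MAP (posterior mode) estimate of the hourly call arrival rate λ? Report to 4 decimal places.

5.3703

With a Gamma(shape α, rate β) prior, the Poisson likelihood is conjugate: the posterior is Gamma(α + ΣXᵢ, β + n).
Batch 1: sum of counts S = 63 over n = 10 hours.
After batch 1: Gamma(α+S, β+n) = Gamma(7.45+63, 5.76+10) = Gamma(70.45, 15.76).
Batch 2: sum of counts S = 85 over n = 13 hours.
After batch 2: Gamma(α+S, β+n) = Gamma(70.45+85, 15.76+13) = Gamma(155.45, 28.76).
Mode of Gamma(α,β) for α≥1 is (α−1)/β = 154.45/28.76 = 5.3703.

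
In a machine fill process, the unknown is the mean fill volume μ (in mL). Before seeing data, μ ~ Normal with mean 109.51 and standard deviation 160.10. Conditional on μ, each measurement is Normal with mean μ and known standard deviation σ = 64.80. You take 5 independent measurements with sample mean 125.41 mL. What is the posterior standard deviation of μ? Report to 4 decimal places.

28.5161

For Normal data with known variance σ², a Normal(μ₀, σ₀²) prior on μ is conjugate. Posterior precision = 1/σ₀² + n/σ²; posterior mean is the precision-weighted average of μ₀ and x̄.
σ₀² = 160.10² = 25632.01, σ² = 64.80² = 4199.04; σ² + n·σ₀² = 4199.04 + 5·25632.01 = 132359.09.
Posterior precision = 1/σ₀² + n/σ² = 1/25632.01 + 5/4199.04 = (σ² + n·σ₀²)/(σ₀²σ²) = 132359.09/(25632.01·4199.04); posterior variance σₙ² = σ₀²σ²/(σ² + n·σ₀²) = 25632.01·4199.04/132359.09 = 813.165422.
Posterior SD = √σₙ² = √(25632.01·4199.04/132359.09) = 28.5161.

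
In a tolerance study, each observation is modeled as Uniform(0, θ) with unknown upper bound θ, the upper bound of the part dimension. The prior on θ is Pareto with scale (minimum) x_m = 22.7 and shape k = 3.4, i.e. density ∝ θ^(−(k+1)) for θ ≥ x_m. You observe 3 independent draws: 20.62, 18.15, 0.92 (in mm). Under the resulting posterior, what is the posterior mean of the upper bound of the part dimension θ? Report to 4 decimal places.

26.9037

A Pareto(scale x_m, shape k) prior on the upper bound θ of Uniform(0, θ) is conjugate: posterior is Pareto(max(x_m, max xᵢ), k + n).
Sample maximum = 20.62; prior scale x_m = 22.7 → posterior scale = max = 22.70.
Posterior shape = 3.4 + 3 = 6.4.
E[θ|data] = k·x_m/(k−1) = 6.4·22.70/5.4 = 26.9037.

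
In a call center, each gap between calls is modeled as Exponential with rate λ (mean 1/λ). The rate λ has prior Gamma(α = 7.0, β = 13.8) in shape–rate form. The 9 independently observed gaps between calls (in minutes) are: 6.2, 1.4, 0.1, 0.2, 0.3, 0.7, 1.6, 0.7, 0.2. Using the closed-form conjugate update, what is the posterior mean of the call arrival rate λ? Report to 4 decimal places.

With a Gamma(shape α, rate β) prior on the exponential rate λ, the posterior after n observations with total T = Σxᵢ is Gamma(α+n, β+T).
Sum of observations T = 11.4 minutes; n = 9.
Posterior: Gamma(7.0+9, 13.8+11.4) = Gamma(16.0, 25.2).
Posterior mean of λ = α/β = 16.0/25.2 = 0.6349.

0.6349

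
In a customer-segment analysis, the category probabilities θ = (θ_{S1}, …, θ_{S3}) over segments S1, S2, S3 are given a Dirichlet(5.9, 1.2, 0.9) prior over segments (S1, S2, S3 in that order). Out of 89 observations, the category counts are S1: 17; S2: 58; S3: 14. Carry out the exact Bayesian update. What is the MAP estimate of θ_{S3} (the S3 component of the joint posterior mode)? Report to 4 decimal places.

0.1479

The Dirichlet prior is conjugate to the Multinomial likelihood: each posterior αⱼ = prior αⱼ + observed count nⱼ.
Posterior concentration: (22.9, 59.2, 14.9), total = 97.0.
Joint mode component: (α_{S3}−1)/(Σα−K) = 13.9/94.0 = 0.1479.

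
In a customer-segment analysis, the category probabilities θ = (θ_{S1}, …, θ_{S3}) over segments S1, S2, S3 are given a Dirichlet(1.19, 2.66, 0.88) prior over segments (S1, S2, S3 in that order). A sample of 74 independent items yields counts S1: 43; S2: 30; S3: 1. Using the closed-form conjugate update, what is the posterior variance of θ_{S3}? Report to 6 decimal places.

The Dirichlet prior is conjugate to the Multinomial likelihood: each posterior αⱼ = prior αⱼ + observed count nⱼ.
Posterior concentration: (44.19, 32.66, 1.88), total = 78.73.
Var[θ_j] = α_j(Σα−α_j)/((Σα)²(Σα+1)) = 1.88·76.85/(78.73²·79.73) = 0.000292.

0.000292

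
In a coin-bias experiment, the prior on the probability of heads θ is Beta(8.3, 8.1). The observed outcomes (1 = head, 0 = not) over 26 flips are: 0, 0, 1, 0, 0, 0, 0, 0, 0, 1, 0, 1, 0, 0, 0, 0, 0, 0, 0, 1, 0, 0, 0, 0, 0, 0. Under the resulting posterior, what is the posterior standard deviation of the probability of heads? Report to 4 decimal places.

0.0689

The Beta prior is conjugate to a Binomial/Bernoulli likelihood; the update adds successes to α and failures to β.
Posterior: Beta(α+k, β+n−k) = Beta(8.3+4, 8.1+22) = Beta(12.3, 30.1).
Var = αβ/((α+β)²(α+β+1)) = 12.3·30.1/(42.4²·43.4) = 0.00474515; SD = √0.00474515 = 0.0689.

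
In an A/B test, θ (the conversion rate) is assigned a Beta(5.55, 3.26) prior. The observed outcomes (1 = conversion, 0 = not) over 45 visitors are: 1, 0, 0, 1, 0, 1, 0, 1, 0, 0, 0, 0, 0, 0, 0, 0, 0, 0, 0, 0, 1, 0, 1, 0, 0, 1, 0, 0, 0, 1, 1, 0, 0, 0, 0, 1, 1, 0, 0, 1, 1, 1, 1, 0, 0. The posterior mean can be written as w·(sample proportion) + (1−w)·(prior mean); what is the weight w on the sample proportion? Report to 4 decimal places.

The Beta prior is conjugate to a Binomial/Bernoulli likelihood; the update adds successes to α and failures to β.
Posterior mean = (α₀+k)/(α₀+β₀+n) = [n/(α₀+β₀+n)]·(k/n) + [(α₀+β₀)/(α₀+β₀+n)]·α₀/(α₀+β₀), so only n and the prior enter the weight.
The weight on the data is w = n/(α₀+β₀+n) = 45/(5.55+3.26+45) = 45/53.81 = 0.8363.

0.8363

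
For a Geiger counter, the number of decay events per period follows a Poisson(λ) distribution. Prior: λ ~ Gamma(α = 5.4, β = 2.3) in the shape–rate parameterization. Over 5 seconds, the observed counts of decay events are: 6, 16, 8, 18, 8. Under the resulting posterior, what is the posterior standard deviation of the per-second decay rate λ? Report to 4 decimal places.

With a Gamma(shape α, rate β) prior, the Poisson likelihood is conjugate: the posterior is Gamma(α + ΣXᵢ, β + n).
Sum of counts S = 56 over n = 5 seconds.
Posterior: Gamma(α+S, β+n) = Gamma(5.4+56, 2.3+5) = Gamma(61.4, 7.3).
SD = √α/β = √61.4/7.3 = 1.0734.

1.0734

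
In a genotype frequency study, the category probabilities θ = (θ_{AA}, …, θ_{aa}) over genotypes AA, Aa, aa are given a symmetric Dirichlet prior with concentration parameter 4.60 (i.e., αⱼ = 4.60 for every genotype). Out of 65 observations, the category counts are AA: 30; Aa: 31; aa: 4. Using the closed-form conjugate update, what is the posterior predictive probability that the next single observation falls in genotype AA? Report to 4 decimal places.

0.4391

The Dirichlet prior is conjugate to the Multinomial likelihood: each posterior αⱼ = prior αⱼ + observed count nⱼ.
Posterior concentration: (34.60, 35.60, 8.60), total = 78.80.
P(next = AA | data) = α_{AA}/Σα = 0.4391.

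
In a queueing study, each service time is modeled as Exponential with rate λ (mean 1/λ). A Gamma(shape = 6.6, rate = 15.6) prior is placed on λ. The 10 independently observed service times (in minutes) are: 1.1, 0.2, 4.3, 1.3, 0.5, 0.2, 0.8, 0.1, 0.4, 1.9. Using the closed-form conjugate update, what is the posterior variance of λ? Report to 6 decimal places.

With a Gamma(shape α, rate β) prior on the exponential rate λ, the posterior after n observations with total T = Σxᵢ is Gamma(α+n, β+T).
Sum of observations T = 10.8 minutes; n = 10.
Posterior: Gamma(6.6+10, 15.6+10.8) = Gamma(16.6, 26.4).
Var = α/β² = 0.023818.

0.023818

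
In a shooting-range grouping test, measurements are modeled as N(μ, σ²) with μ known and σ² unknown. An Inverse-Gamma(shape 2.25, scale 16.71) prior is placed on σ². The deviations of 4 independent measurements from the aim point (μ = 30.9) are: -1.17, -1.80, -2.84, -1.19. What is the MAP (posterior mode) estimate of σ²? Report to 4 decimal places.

With known mean μ and an Inverse-Gamma(α, β) prior on σ², the Normal likelihood is conjugate: posterior is Inv-Gamma(α + n/2, β + Σ(xᵢ−μ)²/2).
Σ(xᵢ−μ)² = (-1.17)² + (-1.80)² + (-2.84)² + (-1.19)² = 14.0906.
Posterior: Inv-Gamma(2.25 + 4/2, 16.71 + 14.0906/2) = Inv-Gamma(4.25, 23.75530).
Mode = β/(α+1) = 23.75530/5.25 = 4.5248.

4.5248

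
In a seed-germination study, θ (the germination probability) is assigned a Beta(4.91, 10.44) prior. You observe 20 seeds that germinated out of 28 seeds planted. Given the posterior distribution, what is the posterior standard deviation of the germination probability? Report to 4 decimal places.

The Beta prior is conjugate to a Binomial/Bernoulli likelihood; the update adds successes to α and failures to β.
Posterior: Beta(α+k, β+n−k) = Beta(4.91+20, 10.44+8) = Beta(24.91, 18.44).
Var = αβ/((α+β)²(α+β+1)) = 24.91·18.44/(43.35²·44.35) = 0.00551141; SD = √0.00551141 = 0.0742.

0.0742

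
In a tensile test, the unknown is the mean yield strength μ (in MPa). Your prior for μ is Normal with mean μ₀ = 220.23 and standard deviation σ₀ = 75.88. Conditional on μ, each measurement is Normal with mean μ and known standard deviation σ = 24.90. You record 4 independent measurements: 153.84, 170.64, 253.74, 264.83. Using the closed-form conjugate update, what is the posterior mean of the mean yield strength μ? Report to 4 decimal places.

211.0107

For Normal data with known variance σ², a Normal(μ₀, σ₀²) prior on μ is conjugate. Posterior precision = 1/σ₀² + n/σ²; posterior mean is the precision-weighted average of μ₀ and x̄.
Σxᵢ = 153.84 + 170.64 + 253.74 + 264.83 = 843.05, so n·x̄ = 843.05.
σ₀² = 75.88² = 5757.7744, σ² = 24.90² = 620.01; σ² + n·σ₀² = 620.01 + 4·5757.7744 = 23651.1076.
Posterior mean = (μ₀/σ₀² + n·x̄/σ²)/(1/σ₀² + n/σ²) = (σ²·μ₀ + σ₀²·n·x̄)/(σ² + n·σ₀²) = (620.01·220.23 + 5757.7744·843.05)/23651.1076 = 4990636.51022/23651.1076 = 211.0107.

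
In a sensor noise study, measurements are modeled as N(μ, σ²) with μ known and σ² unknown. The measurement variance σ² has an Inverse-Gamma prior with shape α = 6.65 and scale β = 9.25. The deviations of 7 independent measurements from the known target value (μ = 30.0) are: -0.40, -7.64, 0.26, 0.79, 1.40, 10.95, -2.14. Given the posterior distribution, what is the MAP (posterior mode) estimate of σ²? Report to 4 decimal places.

9.1553

With known mean μ and an Inverse-Gamma(α, β) prior on σ², the Normal likelihood is conjugate: posterior is Inv-Gamma(α + n/2, β + Σ(xᵢ−μ)²/2).
Σ(xᵢ−μ)² = (-0.40)² + (-7.64)² + (0.26)² + (0.79)² + (1.40)² + (10.95)² + (-2.14)² = 185.6634.
Posterior: Inv-Gamma(6.65 + 7/2, 9.25 + 185.6634/2) = Inv-Gamma(10.15, 102.08170).
Mode = β/(α+1) = 102.08170/11.15 = 9.1553.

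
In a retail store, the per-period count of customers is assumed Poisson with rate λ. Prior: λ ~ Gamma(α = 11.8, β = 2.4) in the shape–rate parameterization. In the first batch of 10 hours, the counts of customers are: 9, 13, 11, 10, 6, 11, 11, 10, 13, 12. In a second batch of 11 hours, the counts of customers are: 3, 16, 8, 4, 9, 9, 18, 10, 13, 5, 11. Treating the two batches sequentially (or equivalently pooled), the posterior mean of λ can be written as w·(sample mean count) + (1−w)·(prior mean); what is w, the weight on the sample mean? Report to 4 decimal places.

With a Gamma(shape α, rate β) prior, the Poisson likelihood is conjugate: the posterior is Gamma(α + ΣXᵢ, β + n).
Total number of hours: n = 10 + 11 = 21.
Posterior mean = (α₀+S)/(β₀+n) = [n/(β₀+n)]·(S/n) + [β₀/(β₀+n)]·(α₀/β₀), so only n and β₀ enter the weight.
Weight on data w = n/(β₀+n) = 21/(2.4+21) = 21/23.4 = 0.8974.

0.8974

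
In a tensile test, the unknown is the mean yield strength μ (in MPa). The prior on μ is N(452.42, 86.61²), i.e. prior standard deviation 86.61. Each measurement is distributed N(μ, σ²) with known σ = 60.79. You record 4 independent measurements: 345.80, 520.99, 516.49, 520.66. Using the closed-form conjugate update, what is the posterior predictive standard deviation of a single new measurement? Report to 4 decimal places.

67.2159

For Normal data with known variance σ², a Normal(μ₀, σ₀²) prior on μ is conjugate. Posterior precision = 1/σ₀² + n/σ²; posterior mean is the precision-weighted average of μ₀ and x̄.
σ₀² = 86.61² = 7501.2921, σ² = 60.79² = 3695.4241; σ² + n·σ₀² = 3695.4241 + 4·7501.2921 = 33700.5925.
Posterior precision = 1/σ₀² + n/σ² = 1/7501.2921 + 4/3695.4241 = (σ² + n·σ₀²)/(σ₀²σ²) = 33700.5925/(7501.2921·3695.4241); posterior variance σₙ² = σ₀²σ²/(σ² + n·σ₀²) = 7501.2921·3695.4241/33700.5925 = 822.550987.
Predictive variance for one new observation = σₙ² + σ² = 7501.2921·3695.4241/33700.5925 + 3695.4241 = σ²·(σ₀² + 33700.5925)/33700.5925 = 3695.4241·41201.8846/33700.5925 = 4517.975087; SD = √(3695.4241·41201.8846/33700.5925) = 67.2159.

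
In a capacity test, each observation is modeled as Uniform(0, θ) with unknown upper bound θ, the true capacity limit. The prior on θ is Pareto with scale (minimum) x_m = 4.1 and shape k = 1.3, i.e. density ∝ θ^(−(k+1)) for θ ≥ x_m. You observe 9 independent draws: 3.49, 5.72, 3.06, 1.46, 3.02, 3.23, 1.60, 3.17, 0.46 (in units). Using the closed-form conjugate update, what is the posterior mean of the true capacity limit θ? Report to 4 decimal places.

A Pareto(scale x_m, shape k) prior on the upper bound θ of Uniform(0, θ) is conjugate: posterior is Pareto(max(x_m, max xᵢ), k + n).
Sample maximum = 5.72; prior scale x_m = 4.1 → posterior scale = max = 5.72.
Posterior shape = 1.3 + 9 = 10.3.
E[θ|data] = k·x_m/(k−1) = 10.3·5.72/9.3 = 6.3351.

6.3351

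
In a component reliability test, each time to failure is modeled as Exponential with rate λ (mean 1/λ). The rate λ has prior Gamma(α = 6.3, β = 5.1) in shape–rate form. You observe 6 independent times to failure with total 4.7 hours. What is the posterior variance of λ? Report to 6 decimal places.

With a Gamma(shape α, rate β) prior on the exponential rate λ, the posterior after n observations with total T = Σxᵢ is Gamma(α+n, β+T).
Posterior: Gamma(6.3+6, 5.1+4.7) = Gamma(12.3, 9.8).
Var = α/β² = 0.128072.

0.128072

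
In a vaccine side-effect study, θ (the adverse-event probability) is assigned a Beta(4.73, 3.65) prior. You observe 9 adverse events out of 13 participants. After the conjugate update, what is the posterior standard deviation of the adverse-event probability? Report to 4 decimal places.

The Beta prior is conjugate to a Binomial/Bernoulli likelihood; the update adds successes to α and failures to β.
Posterior: Beta(α+k, β+n−k) = Beta(4.73+9, 3.65+4) = Beta(13.73, 7.65).
Var = αβ/((α+β)²(α+β+1)) = 13.73·7.65/(21.38²·22.38) = 0.01026731; SD = √0.01026731 = 0.1013.

0.1013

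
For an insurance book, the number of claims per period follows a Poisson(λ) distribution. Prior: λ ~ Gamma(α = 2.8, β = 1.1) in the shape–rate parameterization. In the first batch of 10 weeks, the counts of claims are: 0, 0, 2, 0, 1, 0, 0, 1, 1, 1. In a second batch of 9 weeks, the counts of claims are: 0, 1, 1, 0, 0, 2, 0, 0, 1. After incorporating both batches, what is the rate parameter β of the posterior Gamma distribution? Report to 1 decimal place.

20.1

With a Gamma(shape α, rate β) prior, the Poisson likelihood is conjugate: the posterior is Gamma(α + ΣXᵢ, β + n).
Batch 1: sum of counts S = 6 over n = 10 weeks.
After batch 1: Gamma(α+S, β+n) = Gamma(2.8+6, 1.1+10) = Gamma(8.8, 11.1).
Batch 2: sum of counts S = 5 over n = 9 weeks.
After batch 2: Gamma(α+S, β+n) = Gamma(8.8+5, 11.1+9) = Gamma(13.8, 20.1).
Posterior β = 20.1.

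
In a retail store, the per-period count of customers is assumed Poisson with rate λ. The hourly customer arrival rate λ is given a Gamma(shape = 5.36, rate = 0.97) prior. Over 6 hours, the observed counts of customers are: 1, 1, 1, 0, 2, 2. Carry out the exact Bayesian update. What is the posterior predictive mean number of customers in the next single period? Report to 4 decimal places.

1.7733

With a Gamma(shape α, rate β) prior, the Poisson likelihood is conjugate: the posterior is Gamma(α + ΣXᵢ, β + n).
Sum of counts S = 7 over n = 6 hours.
Posterior: Gamma(α+S, β+n) = Gamma(5.36+7, 0.97+6) = Gamma(12.36, 6.97).
The predictive distribution for one future period is NegBinom with mean α/β = 1.7733.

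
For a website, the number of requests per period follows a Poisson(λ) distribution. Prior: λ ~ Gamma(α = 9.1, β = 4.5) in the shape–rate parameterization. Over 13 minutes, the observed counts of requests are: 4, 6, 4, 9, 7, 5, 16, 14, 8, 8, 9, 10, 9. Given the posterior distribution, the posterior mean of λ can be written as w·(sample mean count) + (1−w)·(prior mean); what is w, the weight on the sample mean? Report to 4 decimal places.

With a Gamma(shape α, rate β) prior, the Poisson likelihood is conjugate: the posterior is Gamma(α + ΣXᵢ, β + n).
Posterior mean = (α₀+S)/(β₀+n) = [n/(β₀+n)]·(S/n) + [β₀/(β₀+n)]·(α₀/β₀), so only n and β₀ enter the weight.
Weight on data w = n/(β₀+n) = 13/(4.5+13) = 13/17.5 = 0.7429.

0.7429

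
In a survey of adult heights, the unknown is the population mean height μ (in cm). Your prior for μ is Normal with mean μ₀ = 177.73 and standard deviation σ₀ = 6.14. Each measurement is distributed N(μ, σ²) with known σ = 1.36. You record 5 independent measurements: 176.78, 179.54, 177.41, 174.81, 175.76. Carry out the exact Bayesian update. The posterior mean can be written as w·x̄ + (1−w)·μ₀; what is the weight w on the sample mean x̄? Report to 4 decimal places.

0.9903

For Normal data with known variance σ², a Normal(μ₀, σ₀²) prior on μ is conjugate. Posterior precision = 1/σ₀² + n/σ²; posterior mean is the precision-weighted average of μ₀ and x̄.
σ₀² = 6.14² = 37.6996, σ² = 1.36² = 1.8496. Prior precision 1/σ₀² = 1/37.6996; data precision n/σ² = 5/1.8496.
w = (n/σ²)/(1/σ₀² + n/σ²) = n·σ₀²/(σ² + n·σ₀²) = 5·37.6996/(1.8496 + 5·37.6996) = 188.498/190.3476 = 0.9903.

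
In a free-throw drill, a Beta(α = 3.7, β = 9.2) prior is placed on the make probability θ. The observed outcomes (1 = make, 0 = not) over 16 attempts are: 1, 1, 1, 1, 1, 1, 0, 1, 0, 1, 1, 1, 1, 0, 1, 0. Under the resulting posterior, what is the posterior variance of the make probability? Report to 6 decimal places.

The Beta prior is conjugate to a Binomial/Bernoulli likelihood; the update adds successes to α and failures to β.
Posterior: Beta(α+k, β+n−k) = Beta(3.7+12, 9.2+4) = Beta(15.7, 13.2).
Var = αβ/((α+β)²(α+β+1)) = 15.7·13.2/(28.9²·29.9) = 0.008299.

0.008299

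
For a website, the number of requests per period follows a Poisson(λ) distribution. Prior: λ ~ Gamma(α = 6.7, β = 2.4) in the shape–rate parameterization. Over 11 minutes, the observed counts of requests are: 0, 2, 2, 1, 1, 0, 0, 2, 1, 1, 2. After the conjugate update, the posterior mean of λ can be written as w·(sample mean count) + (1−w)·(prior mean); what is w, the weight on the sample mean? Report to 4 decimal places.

0.8209

With a Gamma(shape α, rate β) prior, the Poisson likelihood is conjugate: the posterior is Gamma(α + ΣXᵢ, β + n).
Posterior mean = (α₀+S)/(β₀+n) = [n/(β₀+n)]·(S/n) + [β₀/(β₀+n)]·(α₀/β₀), so only n and β₀ enter the weight.
Weight on data w = n/(β₀+n) = 11/(2.4+11) = 11/13.4 = 0.8209.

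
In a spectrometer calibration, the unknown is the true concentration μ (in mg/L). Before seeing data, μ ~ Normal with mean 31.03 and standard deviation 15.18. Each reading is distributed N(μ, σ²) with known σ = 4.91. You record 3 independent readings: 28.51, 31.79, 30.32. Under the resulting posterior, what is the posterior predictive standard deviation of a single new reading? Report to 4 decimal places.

For Normal data with known variance σ², a Normal(μ₀, σ₀²) prior on μ is conjugate. Posterior precision = 1/σ₀² + n/σ²; posterior mean is the precision-weighted average of μ₀ and x̄.
σ₀² = 15.18² = 230.4324, σ² = 4.91² = 24.1081; σ² + n·σ₀² = 24.1081 + 3·230.4324 = 715.4053.
Posterior precision = 1/σ₀² + n/σ² = 1/230.4324 + 3/24.1081 = (σ² + n·σ₀²)/(σ₀²σ²) = 715.4053/(230.4324·24.1081); posterior variance σₙ² = σ₀²σ²/(σ² + n·σ₀²) = 230.4324·24.1081/715.4053 = 7.765231.
Predictive variance for one new observation = σₙ² + σ² = 230.4324·24.1081/715.4053 + 24.1081 = σ²·(σ₀² + 715.4053)/715.4053 = 24.1081·945.8377/715.4053 = 31.873331; SD = √(24.1081·945.8377/715.4053) = 5.6456.

5.6456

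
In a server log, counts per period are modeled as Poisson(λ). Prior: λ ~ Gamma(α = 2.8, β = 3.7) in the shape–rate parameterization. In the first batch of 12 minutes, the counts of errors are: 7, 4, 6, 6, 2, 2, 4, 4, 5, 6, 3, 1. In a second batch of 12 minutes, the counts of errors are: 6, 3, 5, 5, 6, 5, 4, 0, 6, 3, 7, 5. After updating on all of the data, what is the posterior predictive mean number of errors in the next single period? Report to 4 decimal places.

With a Gamma(shape α, rate β) prior, the Poisson likelihood is conjugate: the posterior is Gamma(α + ΣXᵢ, β + n).
Batch 1: sum of counts S = 50 over n = 12 minutes.
After batch 1: Gamma(α+S, β+n) = Gamma(2.8+50, 3.7+12) = Gamma(52.8, 15.7).
Batch 2: sum of counts S = 55 over n = 12 minutes.
After batch 2: Gamma(α+S, β+n) = Gamma(52.8+55, 15.7+12) = Gamma(107.8, 27.7).
The predictive distribution for one future period is NegBinom with mean α/β = 3.8917.

3.8917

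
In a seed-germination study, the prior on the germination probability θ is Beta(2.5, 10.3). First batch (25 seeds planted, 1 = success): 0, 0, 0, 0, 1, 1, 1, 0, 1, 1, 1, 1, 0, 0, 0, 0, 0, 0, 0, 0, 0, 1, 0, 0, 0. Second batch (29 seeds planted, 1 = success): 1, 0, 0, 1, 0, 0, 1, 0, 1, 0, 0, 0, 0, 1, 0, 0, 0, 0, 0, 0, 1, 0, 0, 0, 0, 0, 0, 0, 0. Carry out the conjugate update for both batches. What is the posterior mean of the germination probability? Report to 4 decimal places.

The Beta prior is conjugate to a Binomial/Bernoulli likelihood; the update adds successes to α and failures to β.
After batch 1: Beta(2.5+8, 10.3+17) = Beta(10.5, 27.3).
After batch 2: Beta(10.5+6, 27.3+23) = Beta(16.5, 50.3).
Posterior mean = α/(α+β) = 16.5/66.8 = 0.2470.

0.2470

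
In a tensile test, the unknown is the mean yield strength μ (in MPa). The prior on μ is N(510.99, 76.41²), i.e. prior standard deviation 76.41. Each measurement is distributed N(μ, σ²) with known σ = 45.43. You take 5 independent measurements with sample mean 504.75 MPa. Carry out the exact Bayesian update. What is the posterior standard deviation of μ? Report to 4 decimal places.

For Normal data with known variance σ², a Normal(μ₀, σ₀²) prior on μ is conjugate. Posterior precision = 1/σ₀² + n/σ²; posterior mean is the precision-weighted average of μ₀ and x̄.
σ₀² = 76.41² = 5838.4881, σ² = 45.43² = 2063.8849; σ² + n·σ₀² = 2063.8849 + 5·5838.4881 = 31256.3254.
Posterior precision = 1/σ₀² + n/σ² = 1/5838.4881 + 5/2063.8849 = (σ² + n·σ₀²)/(σ₀²σ²) = 31256.3254/(5838.4881·2063.8849); posterior variance σₙ² = σ₀²σ²/(σ² + n·σ₀²) = 5838.4881·2063.8849/31256.3254 = 385.520923.
Posterior SD = √σₙ² = √(5838.4881·2063.8849/31256.3254) = 19.6347.

19.6347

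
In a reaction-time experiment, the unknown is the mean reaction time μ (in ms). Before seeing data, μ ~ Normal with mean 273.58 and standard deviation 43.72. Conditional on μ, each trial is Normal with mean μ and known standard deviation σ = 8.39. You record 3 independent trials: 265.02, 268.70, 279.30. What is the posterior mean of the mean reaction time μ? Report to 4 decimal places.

271.0379

For Normal data with known variance σ², a Normal(μ₀, σ₀²) prior on μ is conjugate. Posterior precision = 1/σ₀² + n/σ²; posterior mean is the precision-weighted average of μ₀ and x̄.
Σxᵢ = 265.02 + 268.70 + 279.30 = 813.02, so n·x̄ = 813.02.
σ₀² = 43.72² = 1911.4384, σ² = 8.39² = 70.3921; σ² + n·σ₀² = 70.3921 + 3·1911.4384 = 5804.7073.
Posterior mean = (μ₀/σ₀² + n·x̄/σ²)/(1/σ₀² + n/σ²) = (σ²·μ₀ + σ₀²·n·x̄)/(σ² + n·σ₀²) = (70.3921·273.58 + 1911.4384·813.02)/5804.7073 = 1573295.518686/5804.7073 = 271.0379.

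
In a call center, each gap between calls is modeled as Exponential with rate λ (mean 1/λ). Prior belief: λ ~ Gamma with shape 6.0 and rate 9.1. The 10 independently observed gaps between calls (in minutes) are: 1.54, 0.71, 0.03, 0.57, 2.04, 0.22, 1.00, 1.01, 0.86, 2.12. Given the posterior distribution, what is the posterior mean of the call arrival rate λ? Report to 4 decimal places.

0.8333

With a Gamma(shape α, rate β) prior on the exponential rate λ, the posterior after n observations with total T = Σxᵢ is Gamma(α+n, β+T).
Sum of observations T = 10.10 minutes; n = 10.
Posterior: Gamma(6.0+10, 9.1+10.10) = Gamma(16.0, 19.20).
Posterior mean of λ = α/β = 16.0/19.20 = 0.8333.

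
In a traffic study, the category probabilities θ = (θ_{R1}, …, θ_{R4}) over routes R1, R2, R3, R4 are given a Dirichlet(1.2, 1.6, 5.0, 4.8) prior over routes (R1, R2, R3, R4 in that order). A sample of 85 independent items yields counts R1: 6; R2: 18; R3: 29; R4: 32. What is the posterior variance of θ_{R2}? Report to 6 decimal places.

The Dirichlet prior is conjugate to the Multinomial likelihood: each posterior αⱼ = prior αⱼ + observed count nⱼ.
Posterior concentration: (7.2, 19.6, 34.0, 36.8), total = 97.6.
Var[θ_j] = α_j(Σα−α_j)/((Σα)²(Σα+1)) = 19.6·78.0/(97.6²·98.6) = 0.001628.

0.001628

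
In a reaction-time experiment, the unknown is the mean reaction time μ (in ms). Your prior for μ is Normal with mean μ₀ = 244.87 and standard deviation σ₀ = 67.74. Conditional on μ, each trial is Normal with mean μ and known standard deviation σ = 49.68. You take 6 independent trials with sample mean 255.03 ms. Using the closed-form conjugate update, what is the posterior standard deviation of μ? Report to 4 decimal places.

19.4296

For Normal data with known variance σ², a Normal(μ₀, σ₀²) prior on μ is conjugate. Posterior precision = 1/σ₀² + n/σ²; posterior mean is the precision-weighted average of μ₀ and x̄.
σ₀² = 67.74² = 4588.7076, σ² = 49.68² = 2468.1024; σ² + n·σ₀² = 2468.1024 + 6·4588.7076 = 30000.348.
Posterior precision = 1/σ₀² + n/σ² = 1/4588.7076 + 6/2468.1024 = (σ² + n·σ₀²)/(σ₀²σ²) = 30000.348/(4588.7076·2468.1024); posterior variance σₙ² = σ₀²σ²/(σ² + n·σ₀²) = 4588.7076·2468.1024/30000.348 = 377.508962.
Posterior SD = √σₙ² = √(4588.7076·2468.1024/30000.348) = 19.4296.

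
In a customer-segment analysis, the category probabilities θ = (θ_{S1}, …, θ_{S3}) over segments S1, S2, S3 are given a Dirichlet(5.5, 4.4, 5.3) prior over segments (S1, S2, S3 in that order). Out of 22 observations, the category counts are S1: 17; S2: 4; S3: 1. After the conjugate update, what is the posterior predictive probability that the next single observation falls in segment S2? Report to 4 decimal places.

The Dirichlet prior is conjugate to the Multinomial likelihood: each posterior αⱼ = prior αⱼ + observed count nⱼ.
Posterior concentration: (22.5, 8.4, 6.3), total = 37.2.
P(next = S2 | data) = α_{S2}/Σα = 0.2258.

0.2258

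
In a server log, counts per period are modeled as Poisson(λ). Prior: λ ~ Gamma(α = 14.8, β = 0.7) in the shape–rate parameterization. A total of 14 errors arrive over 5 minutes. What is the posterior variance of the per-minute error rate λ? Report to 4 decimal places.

0.8864

With a Gamma(shape α, rate β) prior, the Poisson likelihood is conjugate: the posterior is Gamma(α + ΣXᵢ, β + n).
Posterior: Gamma(α+S, β+n) = Gamma(14.8+14, 0.7+5) = Gamma(28.8, 5.7).
Var = α/β² = 28.8/5.7² = 0.8864.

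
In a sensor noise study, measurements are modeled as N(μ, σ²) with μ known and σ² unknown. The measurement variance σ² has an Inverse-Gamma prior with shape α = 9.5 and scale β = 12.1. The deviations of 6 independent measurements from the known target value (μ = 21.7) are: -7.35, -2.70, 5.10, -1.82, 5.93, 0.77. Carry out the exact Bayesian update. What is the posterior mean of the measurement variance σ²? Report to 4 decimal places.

With known mean μ and an Inverse-Gamma(α, β) prior on σ², the Normal likelihood is conjugate: posterior is Inv-Gamma(α + n/2, β + Σ(xᵢ−μ)²/2).
Σ(xᵢ−μ)² = (-7.35)² + (-2.70)² + (5.10)² + (-1.82)² + (5.93)² + (0.77)² = 126.3927.
Posterior: Inv-Gamma(9.5 + 6/2, 12.1 + 126.3927/2) = Inv-Gamma(12.50, 75.29635).
E[σ²|data] = β/(α−1) = 75.29635/11.50 = 6.5475.

6.5475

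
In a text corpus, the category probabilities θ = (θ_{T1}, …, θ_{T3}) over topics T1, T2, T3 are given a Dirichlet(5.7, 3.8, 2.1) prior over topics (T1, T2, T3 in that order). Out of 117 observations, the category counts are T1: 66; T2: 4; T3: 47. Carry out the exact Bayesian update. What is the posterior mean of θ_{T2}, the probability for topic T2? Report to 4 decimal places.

The Dirichlet prior is conjugate to the Multinomial likelihood: each posterior αⱼ = prior αⱼ + observed count nⱼ.
Posterior concentration: (71.7, 7.8, 49.1), total = 128.6.
E[θ_{T2}|data] = α_{T2}/Σα = 7.8/128.6 = 0.0607.

0.0607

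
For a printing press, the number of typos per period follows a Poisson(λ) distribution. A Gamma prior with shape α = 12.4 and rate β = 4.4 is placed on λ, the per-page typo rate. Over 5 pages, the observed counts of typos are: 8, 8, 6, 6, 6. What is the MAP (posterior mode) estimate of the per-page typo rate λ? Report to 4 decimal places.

With a Gamma(shape α, rate β) prior, the Poisson likelihood is conjugate: the posterior is Gamma(α + ΣXᵢ, β + n).
Sum of counts S = 34 over n = 5 pages.
Posterior: Gamma(α+S, β+n) = Gamma(12.4+34, 4.4+5) = Gamma(46.4, 9.4).
Mode of Gamma(α,β) for α≥1 is (α−1)/β = 45.4/9.4 = 4.8298.

4.8298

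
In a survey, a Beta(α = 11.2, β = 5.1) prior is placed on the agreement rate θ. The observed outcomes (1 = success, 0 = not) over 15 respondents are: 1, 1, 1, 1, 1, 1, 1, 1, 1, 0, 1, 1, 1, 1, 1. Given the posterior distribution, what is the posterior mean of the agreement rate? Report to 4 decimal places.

The Beta prior is conjugate to a Binomial/Bernoulli likelihood; the update adds successes to α and failures to β.
Posterior: Beta(α+k, β+n−k) = Beta(11.2+14, 5.1+1) = Beta(25.2, 6.1).
Posterior mean = α/(α+β) = 25.2/31.3 = 0.8051.

0.8051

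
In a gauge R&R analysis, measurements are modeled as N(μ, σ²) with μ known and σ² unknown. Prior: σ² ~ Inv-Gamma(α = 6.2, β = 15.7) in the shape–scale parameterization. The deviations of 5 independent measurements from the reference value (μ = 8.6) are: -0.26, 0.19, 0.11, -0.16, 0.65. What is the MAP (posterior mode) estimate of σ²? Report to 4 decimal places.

1.6476

With known mean μ and an Inverse-Gamma(α, β) prior on σ², the Normal likelihood is conjugate: posterior is Inv-Gamma(α + n/2, β + Σ(xᵢ−μ)²/2).
Σ(xᵢ−μ)² = (-0.26)² + (0.19)² + (0.11)² + (-0.16)² + (0.65)² = 0.5639.
Posterior: Inv-Gamma(6.2 + 5/2, 15.7 + 0.5639/2) = Inv-Gamma(8.70, 15.98195).
Mode = β/(α+1) = 15.98195/9.70 = 1.6476.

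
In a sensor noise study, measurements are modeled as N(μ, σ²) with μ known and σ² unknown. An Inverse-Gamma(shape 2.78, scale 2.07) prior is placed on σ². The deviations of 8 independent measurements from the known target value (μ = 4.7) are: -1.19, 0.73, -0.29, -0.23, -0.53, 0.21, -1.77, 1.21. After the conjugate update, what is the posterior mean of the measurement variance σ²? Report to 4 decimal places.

0.9644

With known mean μ and an Inverse-Gamma(α, β) prior on σ², the Normal likelihood is conjugate: posterior is Inv-Gamma(α + n/2, β + Σ(xᵢ−μ)²/2).
Σ(xᵢ−μ)² = (-1.19)² + (0.73)² + (-0.29)² + (-0.23)² + (-0.53)² + (0.21)² + (-1.77)² + (1.21)² = 7.0080.
Posterior: Inv-Gamma(2.78 + 8/2, 2.07 + 7.0080/2) = Inv-Gamma(6.78, 5.57400).
E[σ²|data] = β/(α−1) = 5.57400/5.78 = 0.9644.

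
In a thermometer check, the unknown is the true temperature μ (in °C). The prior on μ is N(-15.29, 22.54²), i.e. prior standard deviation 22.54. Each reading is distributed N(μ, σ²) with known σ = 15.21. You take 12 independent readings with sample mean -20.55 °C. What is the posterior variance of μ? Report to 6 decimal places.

For Normal data with known variance σ², a Normal(μ₀, σ₀²) prior on μ is conjugate. Posterior precision = 1/σ₀² + n/σ²; posterior mean is the precision-weighted average of μ₀ and x̄.
σ₀² = 22.54² = 508.0516, σ² = 15.21² = 231.3441; σ² + n·σ₀² = 231.3441 + 12·508.0516 = 6327.9633.
Posterior precision = 1/σ₀² + n/σ² = 1/508.0516 + 12/231.3441 = (σ² + n·σ₀²)/(σ₀²σ²) = 6327.9633/(508.0516·231.3441); posterior variance σₙ² = σ₀²σ²/(σ² + n·σ₀²) = 508.0516·231.3441/6327.9633 = 18.573866.

18.573866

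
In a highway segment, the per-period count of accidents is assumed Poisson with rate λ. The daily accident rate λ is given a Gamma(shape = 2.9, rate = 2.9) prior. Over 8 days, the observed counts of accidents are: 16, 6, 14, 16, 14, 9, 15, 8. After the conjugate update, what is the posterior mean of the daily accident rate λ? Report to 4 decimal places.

9.2569

With a Gamma(shape α, rate β) prior, the Poisson likelihood is conjugate: the posterior is Gamma(α + ΣXᵢ, β + n).
Sum of counts S = 98 over n = 8 days.
Posterior: Gamma(α+S, β+n) = Gamma(2.9+98, 2.9+8) = Gamma(100.9, 10.9).
Posterior mean = α/β = 100.9/10.9 = 9.2569.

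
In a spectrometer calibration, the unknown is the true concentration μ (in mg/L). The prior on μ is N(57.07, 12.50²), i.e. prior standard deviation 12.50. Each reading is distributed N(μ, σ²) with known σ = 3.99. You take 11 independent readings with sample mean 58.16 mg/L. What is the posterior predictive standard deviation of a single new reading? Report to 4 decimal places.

For Normal data with known variance σ², a Normal(μ₀, σ₀²) prior on μ is conjugate. Posterior precision = 1/σ₀² + n/σ²; posterior mean is the precision-weighted average of μ₀ and x̄.
σ₀² = 12.50² = 156.25, σ² = 3.99² = 15.9201; σ² + n·σ₀² = 15.9201 + 11·156.25 = 1734.6701.
Posterior precision = 1/σ₀² + n/σ² = 1/156.25 + 11/15.9201 = (σ² + n·σ₀²)/(σ₀²σ²) = 1734.6701/(156.25·15.9201); posterior variance σₙ² = σ₀²σ²/(σ² + n·σ₀²) = 156.25·15.9201/1734.6701 = 1.433999.
Predictive variance for one new observation = σₙ² + σ² = 156.25·15.9201/1734.6701 + 15.9201 = σ²·(σ₀² + 1734.6701)/1734.6701 = 15.9201·1890.9201/1734.6701 = 17.354099; SD = √(15.9201·1890.9201/1734.6701) = 4.1658.

4.1658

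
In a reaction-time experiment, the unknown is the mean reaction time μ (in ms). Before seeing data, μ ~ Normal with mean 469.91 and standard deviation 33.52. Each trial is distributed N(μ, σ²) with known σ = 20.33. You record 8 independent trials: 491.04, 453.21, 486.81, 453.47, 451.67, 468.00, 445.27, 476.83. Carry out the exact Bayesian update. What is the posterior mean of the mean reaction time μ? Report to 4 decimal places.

For Normal data with known variance σ², a Normal(μ₀, σ₀²) prior on μ is conjugate. Posterior precision = 1/σ₀² + n/σ²; posterior mean is the precision-weighted average of μ₀ and x̄.
Σxᵢ = 491.04 + 453.21 + 486.81 + 453.47 + 451.67 + 468.00 + 445.27 + 476.83 = 3726.3, so n·x̄ = 3726.3.
σ₀² = 33.52² = 1123.5904, σ² = 20.33² = 413.3089; σ² + n·σ₀² = 413.3089 + 8·1123.5904 = 9402.0321.
Posterior mean = (μ₀/σ₀² + n·x̄/σ²)/(1/σ₀² + n/σ²) = (σ²·μ₀ + σ₀²·n·x̄)/(σ² + n·σ₀²) = (413.3089·469.91 + 1123.5904·3726.3)/9402.0321 = 4381052.892719/9402.0321 = 465.9687.

465.9687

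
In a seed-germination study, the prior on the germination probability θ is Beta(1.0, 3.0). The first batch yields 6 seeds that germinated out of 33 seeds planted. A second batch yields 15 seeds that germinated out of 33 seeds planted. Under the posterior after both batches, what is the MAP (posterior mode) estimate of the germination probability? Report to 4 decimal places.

0.3088

The Beta prior is conjugate to a Binomial/Bernoulli likelihood; the update adds successes to α and failures to β.
After batch 1: Beta(1.0+6, 3.0+27) = Beta(7.0, 30.0).
After batch 2: Beta(7.0+15, 30.0+18) = Beta(22.0, 48.0).
Mode of Beta(a,b) for a,b>1 is (a−1)/(a+b−2) = 21.0/68.0 = 0.3088.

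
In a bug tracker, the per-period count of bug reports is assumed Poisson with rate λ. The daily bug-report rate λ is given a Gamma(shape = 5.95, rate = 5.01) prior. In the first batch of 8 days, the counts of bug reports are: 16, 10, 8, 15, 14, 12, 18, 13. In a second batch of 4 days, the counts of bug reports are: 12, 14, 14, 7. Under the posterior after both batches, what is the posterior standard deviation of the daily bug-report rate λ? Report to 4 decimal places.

With a Gamma(shape α, rate β) prior, the Poisson likelihood is conjugate: the posterior is Gamma(α + ΣXᵢ, β + n).
Batch 1: sum of counts S = 106 over n = 8 days.
After batch 1: Gamma(α+S, β+n) = Gamma(5.95+106, 5.01+8) = Gamma(111.95, 13.01).
Batch 2: sum of counts S = 47 over n = 4 days.
After batch 2: Gamma(α+S, β+n) = Gamma(111.95+47, 13.01+4) = Gamma(158.95, 17.01).
SD = √α/β = √158.95/17.01 = 0.7412.

0.7412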